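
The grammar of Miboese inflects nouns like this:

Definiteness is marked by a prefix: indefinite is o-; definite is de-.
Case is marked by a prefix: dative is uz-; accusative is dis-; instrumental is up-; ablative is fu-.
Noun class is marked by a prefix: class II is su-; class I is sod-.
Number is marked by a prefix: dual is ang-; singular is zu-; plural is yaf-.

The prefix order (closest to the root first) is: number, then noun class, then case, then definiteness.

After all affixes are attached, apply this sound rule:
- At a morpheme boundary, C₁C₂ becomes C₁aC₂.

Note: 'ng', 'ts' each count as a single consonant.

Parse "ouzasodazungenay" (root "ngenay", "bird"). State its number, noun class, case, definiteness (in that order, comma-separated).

Segment: o-uz-sod-zu-ngenay.
number: zu- → singular.
noun class: sod- → class I.
case: uz- → dative.
definiteness: o- → indefinite.

singular, class I, dative, indefinite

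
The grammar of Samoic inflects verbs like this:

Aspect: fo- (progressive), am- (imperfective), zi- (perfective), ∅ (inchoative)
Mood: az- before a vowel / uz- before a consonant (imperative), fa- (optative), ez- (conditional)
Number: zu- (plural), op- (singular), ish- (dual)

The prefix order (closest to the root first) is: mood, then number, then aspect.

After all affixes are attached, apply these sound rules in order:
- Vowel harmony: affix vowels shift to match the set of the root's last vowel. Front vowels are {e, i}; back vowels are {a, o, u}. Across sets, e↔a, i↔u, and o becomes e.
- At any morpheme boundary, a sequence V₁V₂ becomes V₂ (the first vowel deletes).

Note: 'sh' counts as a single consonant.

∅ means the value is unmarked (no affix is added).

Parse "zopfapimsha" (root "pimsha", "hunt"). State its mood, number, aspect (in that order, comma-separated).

optative, singular, perfective

Segment: zi-op-fa-pimsha.
mood: fa- → optative.
number: op- → singular.
aspect: zi- → perfective.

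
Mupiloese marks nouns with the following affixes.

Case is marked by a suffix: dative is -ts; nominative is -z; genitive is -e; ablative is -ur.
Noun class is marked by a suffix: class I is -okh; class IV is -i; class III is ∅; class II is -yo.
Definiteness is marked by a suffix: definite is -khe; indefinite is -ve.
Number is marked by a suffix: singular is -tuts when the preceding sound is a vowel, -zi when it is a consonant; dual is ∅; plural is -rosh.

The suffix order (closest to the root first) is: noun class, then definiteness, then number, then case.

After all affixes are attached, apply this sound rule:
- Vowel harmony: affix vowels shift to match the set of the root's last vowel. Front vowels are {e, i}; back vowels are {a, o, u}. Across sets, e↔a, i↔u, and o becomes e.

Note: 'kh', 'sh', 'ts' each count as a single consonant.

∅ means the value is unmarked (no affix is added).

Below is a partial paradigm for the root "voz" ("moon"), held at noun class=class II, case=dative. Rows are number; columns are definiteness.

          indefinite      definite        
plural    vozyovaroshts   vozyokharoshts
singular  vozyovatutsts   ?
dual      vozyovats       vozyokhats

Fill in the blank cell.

Attach noun class class II -yo → vozyo.
Attach definiteness definite -khe → vozyokhe.
Attach number singular -tuts (after vowel 'e') → vozyokhetuts.
Attach case dative -ts → vozyokhetutsts.
Apply vowel harmony: vozyokhetutsts → vozyokhatutsts.

vozyokhatutsts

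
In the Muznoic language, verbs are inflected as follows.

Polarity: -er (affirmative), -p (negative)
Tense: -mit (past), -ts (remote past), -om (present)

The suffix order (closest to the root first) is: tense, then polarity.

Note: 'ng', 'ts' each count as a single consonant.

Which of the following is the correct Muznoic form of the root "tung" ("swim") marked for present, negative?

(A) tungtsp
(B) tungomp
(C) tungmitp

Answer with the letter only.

Attach tense present -om → tungom.
Attach polarity negative -p → tungomp.
So the correct form is tungomp, option (B).
(C) tungmitp is wrong: it uses past instead of present for tense.
(A) tungtsp is wrong: it uses remote past instead of present for tense.

B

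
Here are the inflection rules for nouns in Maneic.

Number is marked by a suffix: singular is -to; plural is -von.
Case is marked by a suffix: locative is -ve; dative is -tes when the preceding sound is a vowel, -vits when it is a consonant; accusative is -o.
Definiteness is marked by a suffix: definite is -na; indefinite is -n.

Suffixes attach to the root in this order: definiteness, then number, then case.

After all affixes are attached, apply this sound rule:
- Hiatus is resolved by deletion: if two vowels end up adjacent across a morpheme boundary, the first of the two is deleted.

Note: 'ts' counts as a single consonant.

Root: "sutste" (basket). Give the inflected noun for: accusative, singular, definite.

sutstenato

Attach definiteness definite -na → sutstena.
Attach number singular -to → sutstenato.
Attach case accusative -o → sutstenatoo.
Apply vowel deletion: sutstenatoo → sutstenato.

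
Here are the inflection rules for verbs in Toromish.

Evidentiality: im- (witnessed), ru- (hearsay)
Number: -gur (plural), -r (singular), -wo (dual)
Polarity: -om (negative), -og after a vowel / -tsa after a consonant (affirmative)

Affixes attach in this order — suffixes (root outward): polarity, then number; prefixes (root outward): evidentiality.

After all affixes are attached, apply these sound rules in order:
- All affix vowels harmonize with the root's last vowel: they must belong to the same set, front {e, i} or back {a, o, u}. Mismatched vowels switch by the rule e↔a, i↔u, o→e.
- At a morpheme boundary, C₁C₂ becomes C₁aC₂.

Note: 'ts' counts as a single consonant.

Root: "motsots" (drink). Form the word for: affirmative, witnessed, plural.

Attach polarity affirmative -tsa (after consonant 'ts') → motsotstsa.
Attach evidentiality witnessed im- → immotsotstsa.
Attach number plural -gur → immotsotstsagur.
Apply vowel harmony: immotsotstsagur → ummotsotstsagur.
Apply epenthesis: ummotsotstsagur → umamotsotsatsagur.

umamotsotsatsagur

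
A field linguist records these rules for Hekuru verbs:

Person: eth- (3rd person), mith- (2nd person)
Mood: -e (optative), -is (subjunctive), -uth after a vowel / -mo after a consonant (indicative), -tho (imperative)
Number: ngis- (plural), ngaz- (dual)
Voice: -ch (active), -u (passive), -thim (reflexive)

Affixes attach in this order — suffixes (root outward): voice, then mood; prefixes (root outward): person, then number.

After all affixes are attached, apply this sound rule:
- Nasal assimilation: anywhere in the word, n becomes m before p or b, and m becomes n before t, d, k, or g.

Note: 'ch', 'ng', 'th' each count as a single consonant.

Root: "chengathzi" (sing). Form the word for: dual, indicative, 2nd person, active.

Attach voice active -ch → chengathzich.
Attach person 2nd person mith- → mithchengathzich.
Attach number dual ngaz- → ngazmithchengathzich.
Attach mood indicative -mo (after consonant 'ch') → ngazmithchengathzichmo.
Nasal assimilation: no change.

ngazmithchengathzichmo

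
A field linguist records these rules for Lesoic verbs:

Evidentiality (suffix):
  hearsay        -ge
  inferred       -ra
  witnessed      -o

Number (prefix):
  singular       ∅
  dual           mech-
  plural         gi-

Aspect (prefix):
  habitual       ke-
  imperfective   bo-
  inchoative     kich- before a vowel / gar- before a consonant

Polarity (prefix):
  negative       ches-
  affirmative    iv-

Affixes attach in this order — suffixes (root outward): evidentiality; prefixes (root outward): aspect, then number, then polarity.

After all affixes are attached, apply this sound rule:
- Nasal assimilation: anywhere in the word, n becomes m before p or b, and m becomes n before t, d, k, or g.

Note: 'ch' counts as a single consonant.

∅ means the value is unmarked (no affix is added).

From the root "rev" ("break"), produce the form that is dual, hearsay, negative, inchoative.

Attach aspect inchoative gar- (before consonant 'r') → garrev.
Attach number dual mech- → mechgarrev.
Attach polarity negative ches- → chesmechgarrev.
Attach evidentiality hearsay -ge → chesmechgarrevge.
Nasal assimilation: no change.

chesmechgarrevge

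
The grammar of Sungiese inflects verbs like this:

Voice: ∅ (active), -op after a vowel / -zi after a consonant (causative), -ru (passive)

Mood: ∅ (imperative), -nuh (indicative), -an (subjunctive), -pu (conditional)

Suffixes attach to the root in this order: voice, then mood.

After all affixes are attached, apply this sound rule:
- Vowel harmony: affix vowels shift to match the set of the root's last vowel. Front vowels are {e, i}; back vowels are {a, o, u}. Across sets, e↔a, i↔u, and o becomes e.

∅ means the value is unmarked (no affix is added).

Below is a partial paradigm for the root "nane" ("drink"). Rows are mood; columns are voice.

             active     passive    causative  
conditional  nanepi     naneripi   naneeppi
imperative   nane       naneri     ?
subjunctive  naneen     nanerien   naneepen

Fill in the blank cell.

naneep

Attach voice causative -op (after vowel 'e') → naneop.
mood = imperative: zero marking, form stays naneop.
Apply vowel harmony: naneop → naneep.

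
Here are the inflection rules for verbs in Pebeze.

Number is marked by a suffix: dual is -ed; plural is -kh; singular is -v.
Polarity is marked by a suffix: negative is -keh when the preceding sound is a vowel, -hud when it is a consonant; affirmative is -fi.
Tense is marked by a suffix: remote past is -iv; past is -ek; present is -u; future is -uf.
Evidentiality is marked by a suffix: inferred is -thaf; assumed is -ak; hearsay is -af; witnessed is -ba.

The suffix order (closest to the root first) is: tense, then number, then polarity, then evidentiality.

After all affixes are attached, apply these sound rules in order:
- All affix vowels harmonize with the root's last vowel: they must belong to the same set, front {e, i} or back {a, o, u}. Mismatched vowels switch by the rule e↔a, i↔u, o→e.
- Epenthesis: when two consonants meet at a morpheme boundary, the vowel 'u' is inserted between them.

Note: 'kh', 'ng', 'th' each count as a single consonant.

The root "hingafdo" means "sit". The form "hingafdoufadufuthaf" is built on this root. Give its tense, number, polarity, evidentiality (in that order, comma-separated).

future, dual, affirmative, inferred

Segment: hingafdo-uf-ed-fi-thaf.
tense: -uf → future.
number: -ed → dual.
polarity: -fi → affirmative.
evidentiality: -thaf → inferred.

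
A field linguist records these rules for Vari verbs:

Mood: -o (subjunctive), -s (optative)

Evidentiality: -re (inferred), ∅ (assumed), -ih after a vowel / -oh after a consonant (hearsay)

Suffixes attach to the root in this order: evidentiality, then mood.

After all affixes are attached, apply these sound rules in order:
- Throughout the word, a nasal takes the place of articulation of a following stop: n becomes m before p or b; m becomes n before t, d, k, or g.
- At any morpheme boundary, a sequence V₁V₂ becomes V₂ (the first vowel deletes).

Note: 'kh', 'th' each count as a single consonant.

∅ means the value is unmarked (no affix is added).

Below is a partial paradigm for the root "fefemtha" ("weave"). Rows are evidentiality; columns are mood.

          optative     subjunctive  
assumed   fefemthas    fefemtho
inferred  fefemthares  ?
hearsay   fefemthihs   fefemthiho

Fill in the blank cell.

Attach evidentiality inferred -re → fefemthare.
Attach mood subjunctive -o → fefemthareo.
Nasal assimilation: no change.
Apply vowel deletion: fefemthareo → fefemtharo.

fefemtharo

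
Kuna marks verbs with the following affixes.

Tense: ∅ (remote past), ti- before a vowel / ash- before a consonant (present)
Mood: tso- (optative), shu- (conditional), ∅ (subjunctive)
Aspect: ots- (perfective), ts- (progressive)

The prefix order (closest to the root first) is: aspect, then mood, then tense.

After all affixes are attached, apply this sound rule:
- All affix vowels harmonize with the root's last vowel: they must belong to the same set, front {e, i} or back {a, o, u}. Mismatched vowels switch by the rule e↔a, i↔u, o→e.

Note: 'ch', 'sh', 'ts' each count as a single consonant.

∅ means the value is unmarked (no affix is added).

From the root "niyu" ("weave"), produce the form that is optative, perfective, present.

Attach aspect perfective ots- → otsniyu.
Attach mood optative tso- → tsootsniyu.
Attach tense present ash- (before consonant 'ts') → ashtsootsniyu.
Vowel harmony: no change.

ashtsootsniyu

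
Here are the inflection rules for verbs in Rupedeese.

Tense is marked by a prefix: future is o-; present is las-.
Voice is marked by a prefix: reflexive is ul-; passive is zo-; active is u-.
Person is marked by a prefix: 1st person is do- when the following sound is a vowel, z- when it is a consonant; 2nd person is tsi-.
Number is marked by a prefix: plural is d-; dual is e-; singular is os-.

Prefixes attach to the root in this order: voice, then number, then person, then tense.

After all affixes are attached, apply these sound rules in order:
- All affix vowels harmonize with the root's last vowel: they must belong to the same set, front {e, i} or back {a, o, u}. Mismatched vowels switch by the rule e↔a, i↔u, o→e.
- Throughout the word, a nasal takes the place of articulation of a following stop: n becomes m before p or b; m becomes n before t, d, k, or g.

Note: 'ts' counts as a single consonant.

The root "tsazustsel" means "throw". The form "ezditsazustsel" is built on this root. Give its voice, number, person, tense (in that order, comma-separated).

active, plural, 1st person, future

Segment: o-z-d-u-tsazustsel.
voice: u- → active.
number: d- → plural.
person: do/z- → 1st person.
tense: o- → future.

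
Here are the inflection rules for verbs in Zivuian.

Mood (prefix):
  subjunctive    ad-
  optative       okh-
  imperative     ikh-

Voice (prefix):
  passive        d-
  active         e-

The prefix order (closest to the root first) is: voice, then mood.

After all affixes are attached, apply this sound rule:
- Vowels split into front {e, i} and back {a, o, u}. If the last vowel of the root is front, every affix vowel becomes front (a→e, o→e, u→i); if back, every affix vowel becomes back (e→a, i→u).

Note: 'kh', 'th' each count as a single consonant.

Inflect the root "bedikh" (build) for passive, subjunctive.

Attach voice passive d- → dbedikh.
Attach mood subjunctive ad- → addbedikh.
Apply vowel harmony: addbedikh → eddbedikh.

eddbedikh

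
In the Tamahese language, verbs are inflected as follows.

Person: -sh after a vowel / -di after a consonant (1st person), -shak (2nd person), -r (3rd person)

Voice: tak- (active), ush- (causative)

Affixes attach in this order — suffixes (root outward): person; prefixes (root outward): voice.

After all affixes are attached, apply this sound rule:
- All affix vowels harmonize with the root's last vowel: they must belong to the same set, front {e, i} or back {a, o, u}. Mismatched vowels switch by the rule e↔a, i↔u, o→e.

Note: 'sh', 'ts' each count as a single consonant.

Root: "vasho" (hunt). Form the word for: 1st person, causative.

ushvashosh

Attach person 1st person -sh (after vowel 'o') → vashosh.
Attach voice causative ush- → ushvashosh.
Vowel harmony: no change.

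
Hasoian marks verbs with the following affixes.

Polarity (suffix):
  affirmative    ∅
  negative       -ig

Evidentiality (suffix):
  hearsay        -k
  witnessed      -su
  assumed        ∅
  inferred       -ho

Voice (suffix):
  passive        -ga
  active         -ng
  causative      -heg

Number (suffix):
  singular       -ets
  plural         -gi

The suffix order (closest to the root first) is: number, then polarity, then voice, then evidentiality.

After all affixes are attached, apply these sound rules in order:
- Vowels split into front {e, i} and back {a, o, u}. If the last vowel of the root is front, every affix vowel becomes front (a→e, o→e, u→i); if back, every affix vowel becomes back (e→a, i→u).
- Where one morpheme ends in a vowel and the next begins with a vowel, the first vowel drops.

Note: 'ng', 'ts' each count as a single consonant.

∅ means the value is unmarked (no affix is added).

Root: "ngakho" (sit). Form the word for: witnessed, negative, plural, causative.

ngakhogughagsu

Attach number plural -gi → ngakhogi.
Attach polarity negative -ig → ngakhogiig.
Attach voice causative -heg → ngakhogiigheg.
Attach evidentiality witnessed -su → ngakhogiighegsu.
Apply vowel harmony: ngakhogiighegsu → ngakhoguughagsu.
Apply vowel deletion: ngakhoguughagsu → ngakhogughagsu.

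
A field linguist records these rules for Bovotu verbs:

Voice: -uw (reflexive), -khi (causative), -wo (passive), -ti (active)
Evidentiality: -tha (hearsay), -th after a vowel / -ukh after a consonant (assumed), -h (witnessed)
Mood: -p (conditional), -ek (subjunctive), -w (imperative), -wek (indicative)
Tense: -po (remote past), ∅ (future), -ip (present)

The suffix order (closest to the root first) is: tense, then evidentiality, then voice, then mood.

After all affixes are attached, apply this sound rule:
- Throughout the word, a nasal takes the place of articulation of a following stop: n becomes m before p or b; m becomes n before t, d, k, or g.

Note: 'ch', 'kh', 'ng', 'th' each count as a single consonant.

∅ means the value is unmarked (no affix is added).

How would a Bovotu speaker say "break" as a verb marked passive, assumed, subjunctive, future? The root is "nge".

ngethwoek

tense = future: zero marking, form stays nge.
Attach evidentiality assumed -th (after vowel 'e') → ngeth.
Attach voice passive -wo → ngethwo.
Attach mood subjunctive -ek → ngethwoek.
Nasal assimilation: no change.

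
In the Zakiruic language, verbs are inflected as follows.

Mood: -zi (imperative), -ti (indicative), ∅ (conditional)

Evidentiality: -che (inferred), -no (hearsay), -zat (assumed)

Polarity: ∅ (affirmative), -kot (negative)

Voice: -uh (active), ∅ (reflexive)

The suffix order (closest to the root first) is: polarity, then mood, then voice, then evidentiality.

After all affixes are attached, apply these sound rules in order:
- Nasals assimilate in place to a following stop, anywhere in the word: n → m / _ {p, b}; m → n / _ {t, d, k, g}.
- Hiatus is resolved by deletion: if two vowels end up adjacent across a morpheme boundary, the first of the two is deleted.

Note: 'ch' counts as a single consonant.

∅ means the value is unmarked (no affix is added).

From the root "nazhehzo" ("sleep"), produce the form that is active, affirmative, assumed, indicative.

nazhehzotuhzat

polarity = affirmative: zero marking, form stays nazhehzo.
Attach mood indicative -ti → nazhehzoti.
Attach voice active -uh → nazhehzotiuh.
Attach evidentiality assumed -zat → nazhehzotiuhzat.
Nasal assimilation: no change.
Apply vowel deletion: nazhehzotiuhzat → nazhehzotuhzat.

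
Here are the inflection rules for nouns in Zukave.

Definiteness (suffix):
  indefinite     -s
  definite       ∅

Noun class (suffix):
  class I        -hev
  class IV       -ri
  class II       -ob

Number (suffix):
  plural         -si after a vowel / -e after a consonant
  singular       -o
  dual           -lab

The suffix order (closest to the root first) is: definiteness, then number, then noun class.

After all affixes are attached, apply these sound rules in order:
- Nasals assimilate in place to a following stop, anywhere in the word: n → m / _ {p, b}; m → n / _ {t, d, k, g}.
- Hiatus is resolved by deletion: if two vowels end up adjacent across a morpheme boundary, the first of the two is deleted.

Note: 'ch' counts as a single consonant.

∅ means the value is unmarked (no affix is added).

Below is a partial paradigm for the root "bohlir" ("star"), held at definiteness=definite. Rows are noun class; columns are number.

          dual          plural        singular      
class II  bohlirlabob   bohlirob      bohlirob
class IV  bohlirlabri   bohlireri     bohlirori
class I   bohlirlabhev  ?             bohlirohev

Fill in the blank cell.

bohlirehev

definiteness = definite: zero marking, form stays bohlir.
Attach number plural -e (after consonant 'r') → bohlire.
Attach noun class class I -hev → bohlirehev.
Nasal assimilation: no change.
Vowel deletion: no change.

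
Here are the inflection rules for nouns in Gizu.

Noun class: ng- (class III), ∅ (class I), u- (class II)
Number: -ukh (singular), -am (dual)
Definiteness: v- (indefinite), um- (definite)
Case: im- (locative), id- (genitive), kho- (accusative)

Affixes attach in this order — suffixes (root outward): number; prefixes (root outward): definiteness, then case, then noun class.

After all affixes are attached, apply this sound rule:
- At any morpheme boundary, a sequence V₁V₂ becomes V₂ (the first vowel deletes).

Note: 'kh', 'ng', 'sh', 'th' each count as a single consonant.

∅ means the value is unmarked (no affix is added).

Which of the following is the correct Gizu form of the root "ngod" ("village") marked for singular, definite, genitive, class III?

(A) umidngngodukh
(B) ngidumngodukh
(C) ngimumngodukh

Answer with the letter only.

Attach definiteness definite um- → umngod.
Attach case genitive id- → idumngod.
Attach number singular -ukh → idumngodukh.
Attach noun class class III ng- → ngidumngodukh.
Vowel deletion: no change.
So the correct form is ngidumngodukh, option (B).
(C) ngimumngodukh is wrong: it uses locative instead of genitive for case.
(A) umidngngodukh is wrong: it has the affixes in the wrong order.

B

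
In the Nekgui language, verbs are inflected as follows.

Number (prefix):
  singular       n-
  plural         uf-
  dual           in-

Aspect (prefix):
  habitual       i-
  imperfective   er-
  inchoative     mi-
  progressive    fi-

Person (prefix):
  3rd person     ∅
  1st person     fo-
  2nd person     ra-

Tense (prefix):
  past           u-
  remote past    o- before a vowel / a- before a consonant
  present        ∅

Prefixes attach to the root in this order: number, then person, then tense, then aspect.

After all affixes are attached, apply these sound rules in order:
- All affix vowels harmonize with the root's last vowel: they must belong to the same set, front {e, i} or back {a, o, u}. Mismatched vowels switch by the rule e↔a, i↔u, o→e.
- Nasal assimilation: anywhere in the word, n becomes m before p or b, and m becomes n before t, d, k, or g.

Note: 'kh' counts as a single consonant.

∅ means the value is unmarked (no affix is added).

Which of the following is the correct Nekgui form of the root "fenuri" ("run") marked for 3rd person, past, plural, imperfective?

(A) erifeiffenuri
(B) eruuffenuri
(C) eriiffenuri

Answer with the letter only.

Attach number plural uf- → uffenuri.
person = 3rd person: zero marking, form stays uffenuri.
Attach tense past u- → uuffenuri.
Attach aspect imperfective er- → eruuffenuri.
Apply vowel harmony: eruuffenuri → eriiffenuri.
Nasal assimilation: no change.
So the correct form is eriiffenuri, option (C).
(A) erifeiffenuri is wrong: it uses 1st person instead of 3rd person for person.
(B) eruuffenuri is wrong: it fails to apply the sound rule(s).

C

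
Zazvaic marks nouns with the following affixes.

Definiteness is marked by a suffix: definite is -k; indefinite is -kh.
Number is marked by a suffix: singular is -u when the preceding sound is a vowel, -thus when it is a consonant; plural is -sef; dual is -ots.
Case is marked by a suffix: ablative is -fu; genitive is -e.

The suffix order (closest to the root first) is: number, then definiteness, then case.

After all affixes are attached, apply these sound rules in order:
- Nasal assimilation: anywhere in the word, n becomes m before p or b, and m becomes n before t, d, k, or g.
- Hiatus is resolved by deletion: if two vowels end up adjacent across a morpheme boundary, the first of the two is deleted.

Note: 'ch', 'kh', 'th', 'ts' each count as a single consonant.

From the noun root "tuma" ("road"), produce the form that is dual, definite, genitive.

tumotske

Attach number dual -ots → tumaots.
Attach definiteness definite -k → tumaotsk.
Attach case genitive -e → tumaotske.
Nasal assimilation: no change.
Apply vowel deletion: tumaotske → tumotske.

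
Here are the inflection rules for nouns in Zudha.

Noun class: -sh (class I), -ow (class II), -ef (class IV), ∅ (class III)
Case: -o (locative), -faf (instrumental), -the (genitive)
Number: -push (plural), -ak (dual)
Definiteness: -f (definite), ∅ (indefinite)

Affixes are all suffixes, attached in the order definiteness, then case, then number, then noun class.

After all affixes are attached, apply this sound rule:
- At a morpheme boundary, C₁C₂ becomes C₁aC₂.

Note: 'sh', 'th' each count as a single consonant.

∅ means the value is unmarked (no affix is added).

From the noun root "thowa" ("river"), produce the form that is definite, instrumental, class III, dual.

Attach definiteness definite -f → thowaf.
Attach case instrumental -faf → thowaffaf.
Attach number dual -ak → thowaffafak.
noun class = class III: zero marking, form stays thowaffafak.
Apply epenthesis: thowaffafak → thowafafafak.

thowafafafak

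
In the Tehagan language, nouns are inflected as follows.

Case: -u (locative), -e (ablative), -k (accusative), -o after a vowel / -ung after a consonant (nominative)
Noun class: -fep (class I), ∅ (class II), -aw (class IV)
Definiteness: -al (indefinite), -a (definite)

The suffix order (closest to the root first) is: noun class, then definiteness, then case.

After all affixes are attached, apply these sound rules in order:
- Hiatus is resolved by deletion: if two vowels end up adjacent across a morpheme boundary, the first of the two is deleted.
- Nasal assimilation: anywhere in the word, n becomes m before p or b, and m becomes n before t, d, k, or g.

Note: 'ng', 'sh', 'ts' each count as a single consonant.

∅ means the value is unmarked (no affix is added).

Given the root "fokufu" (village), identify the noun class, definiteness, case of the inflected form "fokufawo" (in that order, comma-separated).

Segment: fokufu-aw-a-o.
noun class: -aw → class IV.
definiteness: -a → definite.
case: -o/ung → nominative.

class IV, definite, nominative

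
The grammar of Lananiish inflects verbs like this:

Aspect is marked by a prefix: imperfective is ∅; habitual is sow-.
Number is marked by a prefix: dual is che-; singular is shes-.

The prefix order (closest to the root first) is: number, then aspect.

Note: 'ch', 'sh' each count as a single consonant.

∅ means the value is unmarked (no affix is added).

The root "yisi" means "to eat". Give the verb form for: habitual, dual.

sowcheyisi

Attach number dual che- → cheyisi.
Attach aspect habitual sow- → sowcheyisi.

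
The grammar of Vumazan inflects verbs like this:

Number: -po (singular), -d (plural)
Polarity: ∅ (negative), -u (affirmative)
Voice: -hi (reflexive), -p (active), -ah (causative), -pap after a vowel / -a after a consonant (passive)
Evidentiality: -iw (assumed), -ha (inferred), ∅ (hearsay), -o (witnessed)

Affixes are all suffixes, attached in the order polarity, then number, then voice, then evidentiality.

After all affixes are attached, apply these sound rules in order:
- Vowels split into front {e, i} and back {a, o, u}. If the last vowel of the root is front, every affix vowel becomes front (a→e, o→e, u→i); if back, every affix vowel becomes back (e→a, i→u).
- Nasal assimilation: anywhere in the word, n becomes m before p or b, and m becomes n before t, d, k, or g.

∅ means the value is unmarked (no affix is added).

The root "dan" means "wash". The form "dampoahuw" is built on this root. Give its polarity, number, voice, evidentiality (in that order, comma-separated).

Segment: dan-po-ah-iw.
polarity: ∅ → negative.
number: -po → singular.
voice: -ah → causative.
evidentiality: -iw → assumed.

negative, singular, causative, assumed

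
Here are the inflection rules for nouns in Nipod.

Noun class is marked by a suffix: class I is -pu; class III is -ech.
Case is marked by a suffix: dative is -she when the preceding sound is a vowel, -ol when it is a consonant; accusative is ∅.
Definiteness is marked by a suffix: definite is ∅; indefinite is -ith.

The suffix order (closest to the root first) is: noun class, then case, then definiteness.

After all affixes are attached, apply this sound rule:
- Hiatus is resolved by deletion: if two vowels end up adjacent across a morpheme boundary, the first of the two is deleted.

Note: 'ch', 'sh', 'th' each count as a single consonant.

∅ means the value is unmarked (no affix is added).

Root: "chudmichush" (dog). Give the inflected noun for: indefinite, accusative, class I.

chudmichushpith

Attach noun class class I -pu → chudmichushpu.
case = accusative: zero marking, form stays chudmichushpu.
Attach definiteness indefinite -ith → chudmichushpuith.
Apply vowel deletion: chudmichushpuith → chudmichushpith.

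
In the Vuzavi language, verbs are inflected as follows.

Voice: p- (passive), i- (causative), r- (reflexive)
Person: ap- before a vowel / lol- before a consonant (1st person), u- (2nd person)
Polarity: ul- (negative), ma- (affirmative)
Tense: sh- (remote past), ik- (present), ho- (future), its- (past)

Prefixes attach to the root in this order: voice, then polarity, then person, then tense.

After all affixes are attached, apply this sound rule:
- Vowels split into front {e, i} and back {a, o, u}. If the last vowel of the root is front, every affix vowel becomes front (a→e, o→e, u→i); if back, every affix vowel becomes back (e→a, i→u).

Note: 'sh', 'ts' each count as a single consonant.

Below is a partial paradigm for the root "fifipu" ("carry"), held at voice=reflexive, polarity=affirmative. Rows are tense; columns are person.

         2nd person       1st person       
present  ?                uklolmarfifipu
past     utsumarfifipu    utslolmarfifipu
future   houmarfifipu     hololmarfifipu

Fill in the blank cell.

ukumarfifipu

Attach voice reflexive r- → rfifipu.
Attach polarity affirmative ma- → marfifipu.
Attach person 2nd person u- → umarfifipu.
Attach tense present ik- → ikumarfifipu.
Apply vowel harmony: ikumarfifipu → ukumarfifipu.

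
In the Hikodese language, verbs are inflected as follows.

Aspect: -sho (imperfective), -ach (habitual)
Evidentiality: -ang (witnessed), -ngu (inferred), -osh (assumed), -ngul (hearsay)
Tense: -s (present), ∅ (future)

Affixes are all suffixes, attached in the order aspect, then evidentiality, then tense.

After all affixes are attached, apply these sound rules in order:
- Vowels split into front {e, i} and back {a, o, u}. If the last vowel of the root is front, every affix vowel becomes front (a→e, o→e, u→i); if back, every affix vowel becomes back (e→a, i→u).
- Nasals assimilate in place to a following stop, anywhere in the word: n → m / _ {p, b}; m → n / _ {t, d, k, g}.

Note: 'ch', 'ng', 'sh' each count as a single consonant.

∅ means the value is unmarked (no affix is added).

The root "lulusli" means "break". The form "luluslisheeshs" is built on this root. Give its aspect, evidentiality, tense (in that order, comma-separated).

Segment: lulusli-sho-osh-s.
aspect: -sho → imperfective.
evidentiality: -osh → assumed.
tense: -s → present.

imperfective, assumed, present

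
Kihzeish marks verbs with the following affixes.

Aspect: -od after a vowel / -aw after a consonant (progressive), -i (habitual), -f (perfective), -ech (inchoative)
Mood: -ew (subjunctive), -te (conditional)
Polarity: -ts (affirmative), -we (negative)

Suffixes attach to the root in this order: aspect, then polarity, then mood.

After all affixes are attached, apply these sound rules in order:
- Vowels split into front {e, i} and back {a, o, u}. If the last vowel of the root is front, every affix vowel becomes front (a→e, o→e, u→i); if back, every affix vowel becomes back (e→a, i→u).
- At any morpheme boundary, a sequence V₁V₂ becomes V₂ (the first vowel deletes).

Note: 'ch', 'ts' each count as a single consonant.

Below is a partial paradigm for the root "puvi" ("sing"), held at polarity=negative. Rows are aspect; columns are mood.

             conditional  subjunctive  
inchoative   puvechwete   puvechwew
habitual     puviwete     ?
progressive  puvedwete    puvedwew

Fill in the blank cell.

Attach aspect habitual -i → puvii.
Attach polarity negative -we → puviiwe.
Attach mood subjunctive -ew → puviiweew.
Vowel harmony: no change.
Apply vowel deletion: puviiweew → puviwew.

puviwew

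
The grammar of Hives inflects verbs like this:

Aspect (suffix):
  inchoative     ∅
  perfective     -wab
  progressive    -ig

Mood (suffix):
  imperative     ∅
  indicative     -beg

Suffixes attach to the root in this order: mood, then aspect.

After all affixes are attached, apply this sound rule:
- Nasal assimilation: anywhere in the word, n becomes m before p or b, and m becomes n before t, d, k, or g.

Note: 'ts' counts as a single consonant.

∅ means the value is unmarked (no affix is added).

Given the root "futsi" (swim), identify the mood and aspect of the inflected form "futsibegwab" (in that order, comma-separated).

Segment: futsi-beg-wab.
mood: -beg → indicative.
aspect: -wab → perfective.

indicative, perfective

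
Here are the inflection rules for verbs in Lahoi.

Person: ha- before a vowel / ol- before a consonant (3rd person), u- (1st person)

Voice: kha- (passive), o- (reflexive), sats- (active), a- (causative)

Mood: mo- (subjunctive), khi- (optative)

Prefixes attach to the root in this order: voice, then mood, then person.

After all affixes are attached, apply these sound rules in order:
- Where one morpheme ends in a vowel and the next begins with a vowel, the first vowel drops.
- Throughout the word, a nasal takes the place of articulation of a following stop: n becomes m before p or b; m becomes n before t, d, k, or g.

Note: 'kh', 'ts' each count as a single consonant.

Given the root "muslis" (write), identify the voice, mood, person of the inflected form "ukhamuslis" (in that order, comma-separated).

Segment: u-khi-a-muslis.
voice: a- → causative.
mood: khi- → optative.
person: u- → 1st person.

causative, optative, 1st person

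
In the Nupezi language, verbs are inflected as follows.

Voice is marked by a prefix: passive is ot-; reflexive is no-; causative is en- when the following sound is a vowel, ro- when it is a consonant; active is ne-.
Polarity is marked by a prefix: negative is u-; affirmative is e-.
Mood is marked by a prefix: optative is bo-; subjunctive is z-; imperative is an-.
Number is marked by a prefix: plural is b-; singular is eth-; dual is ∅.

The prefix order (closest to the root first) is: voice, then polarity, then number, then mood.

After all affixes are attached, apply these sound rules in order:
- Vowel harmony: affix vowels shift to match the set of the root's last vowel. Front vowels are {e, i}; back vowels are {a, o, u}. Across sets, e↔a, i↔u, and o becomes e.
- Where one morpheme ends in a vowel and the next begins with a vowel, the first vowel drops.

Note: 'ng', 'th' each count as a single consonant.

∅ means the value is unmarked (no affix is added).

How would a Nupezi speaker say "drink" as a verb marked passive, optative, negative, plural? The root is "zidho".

Attach voice passive ot- → otzidho.
Attach polarity negative u- → uotzidho.
Attach number plural b- → buotzidho.
Attach mood optative bo- → bobuotzidho.
Vowel harmony: no change.
Apply vowel deletion: bobuotzidho → bobotzidho.

bobotzidho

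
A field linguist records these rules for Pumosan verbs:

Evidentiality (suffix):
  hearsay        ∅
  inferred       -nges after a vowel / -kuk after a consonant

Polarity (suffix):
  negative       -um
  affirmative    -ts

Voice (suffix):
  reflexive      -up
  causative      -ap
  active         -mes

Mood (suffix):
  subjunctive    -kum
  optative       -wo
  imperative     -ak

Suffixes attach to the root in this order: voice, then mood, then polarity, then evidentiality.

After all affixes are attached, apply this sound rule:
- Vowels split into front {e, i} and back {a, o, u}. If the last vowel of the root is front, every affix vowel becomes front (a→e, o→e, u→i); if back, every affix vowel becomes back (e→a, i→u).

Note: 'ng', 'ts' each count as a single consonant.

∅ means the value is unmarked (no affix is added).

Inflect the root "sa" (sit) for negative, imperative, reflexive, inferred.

saupakumkuk

Attach voice reflexive -up → saup.
Attach mood imperative -ak → saupak.
Attach polarity negative -um → saupakum.
Attach evidentiality inferred -kuk (after consonant 'm') → saupakumkuk.
Vowel harmony: no change.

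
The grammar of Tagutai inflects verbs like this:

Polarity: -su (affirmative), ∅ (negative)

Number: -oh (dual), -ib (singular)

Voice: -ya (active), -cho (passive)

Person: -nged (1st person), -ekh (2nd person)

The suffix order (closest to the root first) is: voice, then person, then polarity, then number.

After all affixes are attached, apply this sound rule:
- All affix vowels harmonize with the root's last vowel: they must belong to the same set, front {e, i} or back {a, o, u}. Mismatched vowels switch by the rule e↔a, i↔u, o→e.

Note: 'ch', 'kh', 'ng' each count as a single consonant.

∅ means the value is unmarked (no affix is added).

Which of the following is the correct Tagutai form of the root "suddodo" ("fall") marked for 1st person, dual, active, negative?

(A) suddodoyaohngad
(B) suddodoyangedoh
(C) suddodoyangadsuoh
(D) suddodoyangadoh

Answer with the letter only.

Attach voice active -ya → suddodoya.
Attach person 1st person -nged → suddodoyanged.
polarity = negative: zero marking, form stays suddodoyanged.
Attach number dual -oh → suddodoyangedoh.
Apply vowel harmony: suddodoyangedoh → suddodoyangadoh.
So the correct form is suddodoyangadoh, option (D).
(C) suddodoyangadsuoh is wrong: it uses affirmative instead of negative for polarity.
(A) suddodoyaohngad is wrong: it has the affixes in the wrong order.
(B) suddodoyangedoh is wrong: it fails to apply the sound rule(s).

D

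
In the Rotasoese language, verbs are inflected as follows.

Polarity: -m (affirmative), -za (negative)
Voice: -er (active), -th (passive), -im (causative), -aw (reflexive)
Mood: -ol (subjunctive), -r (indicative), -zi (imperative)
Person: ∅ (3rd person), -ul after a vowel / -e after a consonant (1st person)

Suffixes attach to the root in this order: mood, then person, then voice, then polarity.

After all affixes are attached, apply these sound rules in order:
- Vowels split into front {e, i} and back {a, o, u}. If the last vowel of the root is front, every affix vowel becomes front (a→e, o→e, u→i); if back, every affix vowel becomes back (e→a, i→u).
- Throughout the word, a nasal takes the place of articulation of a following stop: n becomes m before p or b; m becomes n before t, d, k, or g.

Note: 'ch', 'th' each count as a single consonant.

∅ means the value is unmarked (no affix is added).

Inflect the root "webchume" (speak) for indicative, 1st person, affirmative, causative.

webchumereimm

Attach mood indicative -r → webchumer.
Attach person 1st person -e (after consonant 'r') → webchumere.
Attach voice causative -im → webchumereim.
Attach polarity affirmative -m → webchumereimm.
Vowel harmony: no change.
Nasal assimilation: no change.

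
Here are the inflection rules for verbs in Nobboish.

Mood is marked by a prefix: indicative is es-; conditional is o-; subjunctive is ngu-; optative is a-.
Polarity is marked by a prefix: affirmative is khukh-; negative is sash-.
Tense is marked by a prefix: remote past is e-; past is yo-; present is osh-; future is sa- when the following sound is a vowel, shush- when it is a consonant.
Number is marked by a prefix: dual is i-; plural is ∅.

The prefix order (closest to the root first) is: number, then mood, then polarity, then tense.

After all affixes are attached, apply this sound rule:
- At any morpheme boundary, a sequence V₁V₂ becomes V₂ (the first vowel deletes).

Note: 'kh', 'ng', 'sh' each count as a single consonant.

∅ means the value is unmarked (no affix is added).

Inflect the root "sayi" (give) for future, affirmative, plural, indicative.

number = plural: zero marking, form stays sayi.
Attach mood indicative es- → essayi.
Attach polarity affirmative khukh- → khukhessayi.
Attach tense future shush- (before consonant 'kh') → shushkhukhessayi.
Vowel deletion: no change.

shushkhukhessayi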